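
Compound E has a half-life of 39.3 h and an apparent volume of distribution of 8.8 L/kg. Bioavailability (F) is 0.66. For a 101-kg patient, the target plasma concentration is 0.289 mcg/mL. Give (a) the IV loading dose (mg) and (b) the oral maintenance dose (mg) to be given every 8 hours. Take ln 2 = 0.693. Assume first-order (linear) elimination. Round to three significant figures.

(a) 257 mg; (b) 54.9 mg

Vd(total) = 101 kg × 8.8 L/kg = 888.8 L
LD = Vd × C = 888.8 × 0.289 = 256.9 mg
CL = 0.693 × Vd / t½ = 0.693 × 888.8 / 39.3 = 15.67 L/h
D = CL × Css × τ / F = 15.67 × 0.289 × 8 / 0.66 = 54.89 mg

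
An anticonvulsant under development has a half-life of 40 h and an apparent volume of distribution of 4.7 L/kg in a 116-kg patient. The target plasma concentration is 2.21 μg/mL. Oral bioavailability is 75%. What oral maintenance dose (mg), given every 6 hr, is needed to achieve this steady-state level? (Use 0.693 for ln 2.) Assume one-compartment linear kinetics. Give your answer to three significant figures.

Vd(total) = 116 kg × 4.7 L/kg = 545.2 L
CL = ln 2 · Vd / t½ = 0.693 × 545.2 / 40 = 9.446 L/h
D = CL × Css × τ / F = 9.446 × 2.21 × 6 / 0.75 = 167.0 mg

167 mg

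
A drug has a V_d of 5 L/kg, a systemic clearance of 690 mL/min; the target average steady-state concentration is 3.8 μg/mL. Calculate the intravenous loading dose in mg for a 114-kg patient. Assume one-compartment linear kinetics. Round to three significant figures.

2170 mg

Vd(total) = 114 kg × 5 L/kg = 570.0 L
Loading dose depends on Vd (not clearance): it fills the distribution volume.
LD = Vd × C = 570.0 × 3.800 = 2166 mg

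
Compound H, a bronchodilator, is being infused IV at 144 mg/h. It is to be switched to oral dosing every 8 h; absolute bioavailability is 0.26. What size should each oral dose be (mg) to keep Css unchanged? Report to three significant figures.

4430 mg

To maintain the same Css, the systemic dosing rate must be unchanged: F·D/τ = infusion rate.
D = rate × τ / F = 144 × 8 / 0.26 = 4431 mg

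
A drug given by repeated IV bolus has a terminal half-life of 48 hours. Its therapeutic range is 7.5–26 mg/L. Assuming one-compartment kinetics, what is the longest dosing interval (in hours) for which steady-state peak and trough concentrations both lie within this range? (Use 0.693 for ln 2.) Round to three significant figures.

k = 0.693 / t½ = 0.693 / 48 = 0.01444 h⁻¹
Between IV bolus doses, concentration decays as C = C₀·e^(−kτ), so C_peak/C_trough = e^(kτ).
τ_max = ln(C_peak/C_trough) / k = ln(26/7.5) / 0.01444 = 1.243 / 0.01444 = 86.08 h

86.1 h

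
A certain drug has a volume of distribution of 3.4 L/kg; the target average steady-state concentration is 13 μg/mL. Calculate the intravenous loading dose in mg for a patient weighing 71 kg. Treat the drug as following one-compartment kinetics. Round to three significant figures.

Vd = 3.4 L/kg × 71 kg = 241.4 L
LD = Vd × C = 241.4 × 13.00 = 3138 mg

3140 mg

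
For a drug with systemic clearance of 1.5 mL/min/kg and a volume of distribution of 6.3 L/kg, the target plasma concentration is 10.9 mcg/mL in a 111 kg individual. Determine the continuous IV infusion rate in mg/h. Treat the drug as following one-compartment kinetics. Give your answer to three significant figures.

CL = 1.5 mL/min/kg × 111 kg = 166.5 mL/min = 166.5 × 60/1000 = 9.990 L/h
Infusion rate = CL · Css = 9.990 L/h × 10.9 mg/L = 108.9 mg/h

109 mg/h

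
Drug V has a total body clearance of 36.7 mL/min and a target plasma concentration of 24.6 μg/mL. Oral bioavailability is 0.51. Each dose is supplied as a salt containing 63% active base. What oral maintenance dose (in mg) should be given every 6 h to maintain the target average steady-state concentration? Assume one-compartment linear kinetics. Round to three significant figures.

Convert clearance: 36.7 mL/min × 60 min/h ÷ 1000 mL/L = 2.202 L/h
At steady state, dose per interval replaces the amount cleared in that interval: F·S·D/τ = CL·Css.
D = CL × Css × τ / F / S = 2.202 × 24.6 × 6 / 0.51 / 0.63 = 1012 mg

1010 mg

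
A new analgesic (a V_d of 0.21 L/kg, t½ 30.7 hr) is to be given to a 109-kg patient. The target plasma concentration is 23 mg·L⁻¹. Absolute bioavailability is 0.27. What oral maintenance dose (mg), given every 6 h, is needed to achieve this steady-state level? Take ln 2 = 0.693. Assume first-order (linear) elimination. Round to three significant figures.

264 mg

Vd(total) = 109 kg × 0.21 L/kg = 22.89 L
CL = ln 2 · Vd / t½ = 0.693 × 22.89 / 30.7 = 0.5167 L/h
D = CL × Css × τ / F = 0.5167 × 23 × 6 / 0.27 = 264.1 mg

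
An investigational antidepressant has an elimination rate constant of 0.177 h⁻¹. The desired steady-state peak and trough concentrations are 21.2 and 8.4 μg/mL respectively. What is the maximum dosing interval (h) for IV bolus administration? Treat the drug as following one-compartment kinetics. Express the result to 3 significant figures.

Between IV bolus doses, concentration decays as C = C₀·e^(−kτ), so C_peak/C_trough = e^(kτ).
τ_max = ln(C_peak/C_trough) / k = ln(21.2/8.4) / 0.1770 = 0.9258 / 0.1770 = 5.231 h

5.23 h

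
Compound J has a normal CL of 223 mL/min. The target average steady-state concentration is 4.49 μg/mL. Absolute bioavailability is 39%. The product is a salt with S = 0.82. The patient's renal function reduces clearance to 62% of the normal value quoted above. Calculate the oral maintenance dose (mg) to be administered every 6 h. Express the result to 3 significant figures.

Convert clearance: 223 mL/min × 60 min/h ÷ 1000 mL/L = 13.38 L/h
Patient clearance = 0.62 × 13.38 = 8.296 L/h
D = CL × Css × τ / F / S = 8.296 × 4.49 × 6 / 0.39 / 0.82 = 698.9 mg

699 mg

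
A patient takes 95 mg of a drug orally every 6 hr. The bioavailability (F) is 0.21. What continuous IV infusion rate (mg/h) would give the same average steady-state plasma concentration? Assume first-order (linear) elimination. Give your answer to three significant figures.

3.33 mg/h

Equivalent systemic input: infusion rate = F·D/τ.
Rate = 0.21 × 95 / 6 = 3.325 mg/h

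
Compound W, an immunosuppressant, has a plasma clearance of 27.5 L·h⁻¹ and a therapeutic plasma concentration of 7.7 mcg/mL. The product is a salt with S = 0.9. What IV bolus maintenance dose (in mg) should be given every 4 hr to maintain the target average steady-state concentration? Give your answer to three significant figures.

At steady state, dose per interval replaces the amount cleared in that interval: S·D/τ = CL·Css.
D = CL × Css × τ / S = 27.50 × 7.7 × 4 / 0.9 = 941.1 mg

941 mg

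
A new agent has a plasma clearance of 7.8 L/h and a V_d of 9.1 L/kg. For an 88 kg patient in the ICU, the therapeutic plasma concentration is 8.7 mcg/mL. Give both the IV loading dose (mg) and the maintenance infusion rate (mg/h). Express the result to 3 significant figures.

(a) 6970 mg; (b) 67.9 mg/h

Vd = 9.1 L/kg × 88 kg = 800.8 L
LD = Vd · C_target = 800.8 × 8.7 = 6967 mg
Maintenance: replace elimination → rate = CL × Css = 7.800 × 8.7 = 67.86 mg/h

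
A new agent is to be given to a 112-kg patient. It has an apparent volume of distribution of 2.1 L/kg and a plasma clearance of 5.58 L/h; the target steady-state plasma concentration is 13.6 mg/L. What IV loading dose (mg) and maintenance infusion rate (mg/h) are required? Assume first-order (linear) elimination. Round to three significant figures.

(a) 3200 mg; (b) 75.9 mg/h

Vd = 2.1 L/kg × 112 kg = 235.2 L
Loading: fill Vd to C_target → 235.2 L × 13.6 mg/L = 3199 mg
Maintenance: replace elimination → rate = CL × Css = 5.580 × 13.6 = 75.89 mg/h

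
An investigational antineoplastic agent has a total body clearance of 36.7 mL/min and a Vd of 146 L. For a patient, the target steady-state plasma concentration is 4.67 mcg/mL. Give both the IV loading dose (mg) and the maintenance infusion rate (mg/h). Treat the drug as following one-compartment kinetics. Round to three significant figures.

Loading dose = Vd × C = 146.0 × 4.67 = 681.8 mg
Convert clearance: 36.7 mL/min × 60 min/h ÷ 1000 mL/L = 2.202 L/h
Infusion rate = 2.202 L/h × 4.67 mg/L = 10.28 mg/h

(a) 682 mg; (b) 10.3 mg/h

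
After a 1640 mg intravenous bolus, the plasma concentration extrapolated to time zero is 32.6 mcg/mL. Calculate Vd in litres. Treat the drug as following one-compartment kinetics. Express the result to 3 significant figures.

50.3 L

Immediately after an IV bolus, C₀ = Dose / Vd, so Vd = Dose / C₀.
Vd = 1640 / 32.6 = 50.31 L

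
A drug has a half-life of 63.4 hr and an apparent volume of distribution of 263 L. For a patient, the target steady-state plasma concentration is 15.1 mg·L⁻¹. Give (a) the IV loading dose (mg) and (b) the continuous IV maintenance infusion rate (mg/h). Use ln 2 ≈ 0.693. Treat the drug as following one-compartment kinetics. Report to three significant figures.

(a) 3970 mg; (b) 43.4 mg/h

LD = Vd × C = 263.0 × 15.1 = 3971 mg
CL = 0.693 × Vd / t½ = 0.693 × 263.0 / 63.4 = 2.875 L/h
Infusion rate = CL × Css = 2.875 × 15.1 = 43.41 mg/h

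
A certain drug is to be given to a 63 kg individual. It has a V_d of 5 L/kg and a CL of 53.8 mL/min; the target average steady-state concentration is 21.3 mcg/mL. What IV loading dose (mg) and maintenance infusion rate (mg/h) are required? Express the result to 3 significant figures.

(a) 6710 mg; (b) 68.8 mg/h

Vd = 5 L/kg × 63 kg = 315.0 L
Loading: fill Vd to C_target → 315.0 L × 21.3 mg/L = 6710 mg
CL = 53.8 mL/min × 60/1000 = 3.228 L/h
Infusion rate = 3.228 L/h × 21.3 mg/L = 68.76 mg/h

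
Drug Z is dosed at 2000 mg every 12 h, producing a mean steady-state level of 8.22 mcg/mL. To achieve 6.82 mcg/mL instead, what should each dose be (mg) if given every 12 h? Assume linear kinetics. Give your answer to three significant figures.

1660 mg

For first-order elimination, Css ∝ F·D/(CL·τ); F and CL are unchanged, so Css ∝ D/τ.
D₂ = D₁ × (Css,target / Css,current) = 2000 × 6.82/8.22 = 1659 mg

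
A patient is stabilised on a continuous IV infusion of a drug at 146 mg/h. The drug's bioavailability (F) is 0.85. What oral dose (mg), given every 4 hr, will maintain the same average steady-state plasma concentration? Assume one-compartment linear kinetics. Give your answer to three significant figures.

To maintain the same Css, the systemic dosing rate must be unchanged: F·D/τ = infusion rate.
D = rate × τ / F = 146 × 4 / 0.85 = 687.1 mg

687 mg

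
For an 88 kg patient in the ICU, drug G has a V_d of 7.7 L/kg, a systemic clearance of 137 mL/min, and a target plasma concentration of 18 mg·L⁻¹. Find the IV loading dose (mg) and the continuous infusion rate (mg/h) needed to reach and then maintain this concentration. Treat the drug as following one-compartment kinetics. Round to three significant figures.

Vd(total) = 88 kg × 7.7 L/kg = 677.6 L
Loading: fill Vd to C_target → 677.6 L × 18 mg/L = 12200 mg
Convert clearance: 137 mL/min × 60 min/h ÷ 1000 mL/L = 8.220 L/h
Maintenance infusion rate = CL × Css = 8.220 × 18 = 148.0 mg/h

(a) 12200 mg; (b) 148 mg/h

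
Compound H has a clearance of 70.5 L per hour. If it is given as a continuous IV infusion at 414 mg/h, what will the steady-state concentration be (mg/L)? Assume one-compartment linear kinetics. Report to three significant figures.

Css = rate / CL = 414 / 70.50 = 5.872 mg/L

5.87 mg/L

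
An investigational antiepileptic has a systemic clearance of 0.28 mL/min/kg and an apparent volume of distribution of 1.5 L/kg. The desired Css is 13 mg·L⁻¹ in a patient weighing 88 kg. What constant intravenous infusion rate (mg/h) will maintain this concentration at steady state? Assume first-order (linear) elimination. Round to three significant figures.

19.2 mg/h

CL = 0.28 mL/min/kg × 88 kg = 24.64 mL/min = 24.64 × 60/1000 = 1.478 L/h
R₀ = 1.478 × 13 = 19.21 mg/h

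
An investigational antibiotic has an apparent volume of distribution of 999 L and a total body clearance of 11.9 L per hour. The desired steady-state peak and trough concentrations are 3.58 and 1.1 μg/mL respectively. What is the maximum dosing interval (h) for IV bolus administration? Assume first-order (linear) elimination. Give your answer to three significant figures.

99.1 h

k = CL / Vd = 11.90 / 999.0 = 0.01191 h⁻¹
Between IV bolus doses, concentration decays as C = C₀·e^(−kτ), so C_peak/C_trough = e^(kτ).
τ_max = ln(C_peak/C_trough) / k = ln(3.58/1.1) / 0.01191 = 1.180 / 0.01191 = 99.08 h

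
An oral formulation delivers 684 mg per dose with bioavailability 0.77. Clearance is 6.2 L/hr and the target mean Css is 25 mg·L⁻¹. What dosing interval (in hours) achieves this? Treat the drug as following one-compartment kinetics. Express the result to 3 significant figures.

3.40 h

F·D/τ = CL·Css → τ = F·D / (CL·Css).
τ = 0.77 × 684 / (6.2 × 25) = 3.398 h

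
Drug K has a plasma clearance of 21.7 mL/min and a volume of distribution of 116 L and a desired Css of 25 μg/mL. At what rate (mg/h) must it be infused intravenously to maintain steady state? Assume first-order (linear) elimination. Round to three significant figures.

32.6 mg/h

CL = 21.7 mL/min = 21.7 × 0.06 = 1.302 L/h
Rate = CL × Css = 1.302 × 25 = 32.55 mg/h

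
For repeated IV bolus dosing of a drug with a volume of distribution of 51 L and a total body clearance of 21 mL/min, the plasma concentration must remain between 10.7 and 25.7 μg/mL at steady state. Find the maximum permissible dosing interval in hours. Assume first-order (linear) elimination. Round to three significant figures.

35.5 h

CL = 21 mL/min = 21 × 0.06 = 1.260 L/h
k = CL / Vd = 1.260 / 51.00 = 0.02471 h⁻¹
Between IV bolus doses, concentration decays as C = C₀·e^(−kτ), so C_peak/C_trough = e^(kτ).
τ_max = ln(C_peak/C_trough) / k = ln(25.7/10.7) / 0.02471 = 0.8762 / 0.02471 = 35.46 h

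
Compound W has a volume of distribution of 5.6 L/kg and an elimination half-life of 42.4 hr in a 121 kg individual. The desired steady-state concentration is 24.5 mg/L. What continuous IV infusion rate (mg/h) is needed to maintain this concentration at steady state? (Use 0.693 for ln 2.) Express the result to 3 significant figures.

271 mg/h

Total Vd = 5.6 × 121 = 677.6 L
CL = 0.693 × Vd / t½ = 0.693 × 677.6 / 42.4 = 11.07 L/h
Infusion rate = CL × Css = 11.07 × 24.5 = 271.2 mg/h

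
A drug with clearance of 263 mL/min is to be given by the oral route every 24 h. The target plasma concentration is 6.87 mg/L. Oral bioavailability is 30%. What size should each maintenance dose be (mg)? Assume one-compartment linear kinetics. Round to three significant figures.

CL = 263 mL/min = 263 × 0.06 = 15.78 L/h
D = CL × Css × τ / F = 15.78 × 6.87 × 24 / 0.3 = 8673 mg

8670 mg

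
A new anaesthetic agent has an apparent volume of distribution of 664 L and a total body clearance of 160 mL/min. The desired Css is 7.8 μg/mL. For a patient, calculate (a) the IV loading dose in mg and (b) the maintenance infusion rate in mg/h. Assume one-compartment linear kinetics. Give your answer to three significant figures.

(a) 5180 mg; (b) 74.9 mg/h

Loading dose = Vd × C = 664.0 × 7.8 = 5179 mg
CL = 160 mL/min × 60/1000 = 9.600 L/h
Maintenance infusion rate = CL × Css = 9.600 × 7.8 = 74.88 mg/h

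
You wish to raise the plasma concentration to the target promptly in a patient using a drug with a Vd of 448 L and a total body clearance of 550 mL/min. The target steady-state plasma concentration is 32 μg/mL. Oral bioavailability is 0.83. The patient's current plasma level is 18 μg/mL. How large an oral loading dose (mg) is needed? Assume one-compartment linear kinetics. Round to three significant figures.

Concentration deficit ΔC = 32 − 18 = 14.00 mg/L
LD = Vd × ΔC / F = 448.0 × 14.00 / 0.83 = 7557 mg

7560 mg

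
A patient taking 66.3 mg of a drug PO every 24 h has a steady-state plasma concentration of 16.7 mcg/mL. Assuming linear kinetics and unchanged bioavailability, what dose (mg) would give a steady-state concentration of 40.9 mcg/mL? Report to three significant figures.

162 mg

For first-order elimination, Css ∝ F·D/(CL·τ); F and CL are unchanged, so Css ∝ D/τ.
D₂ = D₁ × (Css,target / Css,current) = 66.3 × 40.9/16.7 = 162.4 mg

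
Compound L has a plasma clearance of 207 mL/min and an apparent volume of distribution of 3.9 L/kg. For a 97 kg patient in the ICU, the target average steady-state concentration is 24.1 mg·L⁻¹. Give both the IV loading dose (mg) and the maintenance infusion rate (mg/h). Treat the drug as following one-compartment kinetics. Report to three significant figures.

Vd = 3.9 L/kg × 97 kg = 378.3 L
LD = Vd · C_target = 378.3 × 24.1 = 9117 mg
CL = 207 mL/min = 207 × 0.06 = 12.42 L/h
Infusion rate = 12.42 L/h × 24.1 mg/L = 299.3 mg/h

(a) 9120 mg; (b) 299 mg/h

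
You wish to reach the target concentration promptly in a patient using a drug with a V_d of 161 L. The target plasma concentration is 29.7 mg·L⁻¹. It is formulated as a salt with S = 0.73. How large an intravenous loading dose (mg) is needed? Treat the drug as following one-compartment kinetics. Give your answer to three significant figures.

LD = Vd × C / S = 161.0 × 29.70 / 0.73 = 6550 mg

6550 mg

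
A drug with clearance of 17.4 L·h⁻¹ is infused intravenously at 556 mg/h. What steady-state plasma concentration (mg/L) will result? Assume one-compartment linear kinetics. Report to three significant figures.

32.0 mg/L

Css = rate / CL = 556 / 17.40 = 31.95 mg/L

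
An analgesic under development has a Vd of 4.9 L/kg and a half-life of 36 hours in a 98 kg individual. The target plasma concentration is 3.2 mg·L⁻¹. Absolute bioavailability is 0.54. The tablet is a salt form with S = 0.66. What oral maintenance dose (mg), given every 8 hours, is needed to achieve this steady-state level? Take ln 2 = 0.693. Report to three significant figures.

664 mg

Vd(total) = 98 kg × 4.9 L/kg = 480.2 L
CL = 0.693 × Vd / t½ = 0.693 × 480.2 / 36 = 9.244 L/h
D = CL × Css × τ / F / S = 9.244 × 3.2 × 8 / 0.54 / 0.66 = 664.0 mg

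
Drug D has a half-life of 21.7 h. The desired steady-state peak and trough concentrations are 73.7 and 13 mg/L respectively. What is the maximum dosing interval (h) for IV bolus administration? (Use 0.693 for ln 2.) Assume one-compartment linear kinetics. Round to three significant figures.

k = 0.693 / t½ = 0.693 / 21.7 = 0.03194 h⁻¹
Between IV bolus doses, concentration decays as C = C₀·e^(−kτ), so C_peak/C_trough = e^(kτ).
τ_max = ln(C_peak/C_trough) / k = ln(73.7/13) / 0.03194 = 1.735 / 0.03194 = 54.32 h

54.3 h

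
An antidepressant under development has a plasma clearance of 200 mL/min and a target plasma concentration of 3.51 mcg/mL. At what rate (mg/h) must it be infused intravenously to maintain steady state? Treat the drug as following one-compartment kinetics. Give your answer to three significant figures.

42.1 mg/h

Convert clearance: 200 mL/min × 60 min/h ÷ 1000 mL/L = 12.00 L/h
At steady state, infusion rate equals elimination rate: rate in = CL × Css.
Infusion rate = CL · Css = 12.00 L/h × 3.51 mg/L = 42.12 mg/h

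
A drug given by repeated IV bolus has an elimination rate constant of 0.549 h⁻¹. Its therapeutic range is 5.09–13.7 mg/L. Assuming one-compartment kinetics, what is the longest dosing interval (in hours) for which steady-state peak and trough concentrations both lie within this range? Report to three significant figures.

1.80 h

Between IV bolus doses, concentration decays as C = C₀·e^(−kτ), so C_peak/C_trough = e^(kτ).
τ_max = ln(C_peak/C_trough) / k = ln(13.7/5.09) / 0.5490 = 0.9901 / 0.5490 = 1.803 h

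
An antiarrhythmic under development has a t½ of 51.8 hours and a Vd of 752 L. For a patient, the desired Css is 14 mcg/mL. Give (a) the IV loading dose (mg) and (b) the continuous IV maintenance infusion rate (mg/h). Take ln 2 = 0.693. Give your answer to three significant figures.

LD = Vd × C = 752.0 × 14 = 10530 mg
CL = 0.693 × Vd / t½ = 0.693 × 752.0 / 51.8 = 10.06 L/h
Infusion rate = CL × Css = 10.06 × 14 = 140.8 mg/h

(a) 10500 mg; (b) 141 mg/h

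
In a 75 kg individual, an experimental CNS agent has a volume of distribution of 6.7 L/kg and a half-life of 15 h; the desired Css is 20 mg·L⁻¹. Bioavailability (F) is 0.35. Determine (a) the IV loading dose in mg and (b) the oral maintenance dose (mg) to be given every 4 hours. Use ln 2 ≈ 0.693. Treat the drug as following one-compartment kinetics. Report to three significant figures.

Vd = 6.7 L/kg × 75 kg = 502.5 L
LD = Vd × C = 502.5 × 20 = 10050 mg
CL = 0.693 × Vd / t½ = 0.693 × 502.5 / 15 = 23.22 L/h
D = CL × Css × τ / F = 23.22 × 20 × 4 / 0.35 = 5307 mg

(a) 10100 mg; (b) 5310 mg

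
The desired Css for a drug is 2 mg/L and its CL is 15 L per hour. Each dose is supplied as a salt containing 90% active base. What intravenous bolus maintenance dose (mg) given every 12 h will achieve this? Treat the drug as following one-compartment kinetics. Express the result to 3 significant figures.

400 mg

D = CL × Css × τ / S = 15.00 × 2 × 12 / 0.9 = 400.0 mg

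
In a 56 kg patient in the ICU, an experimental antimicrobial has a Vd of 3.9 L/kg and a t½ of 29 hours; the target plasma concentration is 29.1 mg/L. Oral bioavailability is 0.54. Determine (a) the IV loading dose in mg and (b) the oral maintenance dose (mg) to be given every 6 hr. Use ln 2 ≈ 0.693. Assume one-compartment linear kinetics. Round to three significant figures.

Vd = 3.9 L/kg × 56 kg = 218.4 L
LD = Vd × C = 218.4 × 29.1 = 6355 mg
CL = 0.693 × Vd / t½ = 0.693 × 218.4 / 29 = 5.219 L/h
D = CL × Css × τ / F = 5.219 × 29.1 × 6 / 0.54 = 1687 mg

(a) 6360 mg; (b) 1690 mg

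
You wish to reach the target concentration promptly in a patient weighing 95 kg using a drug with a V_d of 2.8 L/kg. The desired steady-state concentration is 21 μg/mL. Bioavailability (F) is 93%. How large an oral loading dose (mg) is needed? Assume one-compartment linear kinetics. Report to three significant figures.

Vd(total) = 95 kg × 2.8 L/kg = 266.0 L
The loading dose fills Vd to the target concentration.
LD = Vd × C / F = 266.0 × 21.00 / 0.93 = 6006 mg

6010 mg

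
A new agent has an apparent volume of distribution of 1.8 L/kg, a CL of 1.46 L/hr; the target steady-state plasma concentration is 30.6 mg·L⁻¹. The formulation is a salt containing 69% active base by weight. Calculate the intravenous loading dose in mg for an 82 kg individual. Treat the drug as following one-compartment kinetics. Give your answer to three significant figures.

6550 mg

Total Vd = 1.8 × 82 = 147.6 L
LD = Vd × C / S = 147.6 × 30.60 / 0.69 = 6546 mg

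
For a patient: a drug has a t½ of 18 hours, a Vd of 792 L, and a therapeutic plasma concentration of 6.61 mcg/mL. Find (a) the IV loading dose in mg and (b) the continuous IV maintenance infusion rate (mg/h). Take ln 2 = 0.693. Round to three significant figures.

LD = Vd × C = 792.0 × 6.61 = 5235 mg
CL = 0.693 × Vd / t½ = 0.693 × 792.0 / 18 = 30.49 L/h
Infusion rate = CL × Css = 30.49 × 6.61 = 201.5 mg/h

(a) 5240 mg; (b) 202 mg/h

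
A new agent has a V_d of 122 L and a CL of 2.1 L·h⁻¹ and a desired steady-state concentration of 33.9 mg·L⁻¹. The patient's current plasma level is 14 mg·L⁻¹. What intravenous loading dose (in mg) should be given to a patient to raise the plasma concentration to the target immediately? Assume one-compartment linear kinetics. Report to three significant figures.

The loading dose fills Vd to the target concentration.
Concentration deficit ΔC = 33.9 − 14 = 19.90 mg/L
LD = Vd × ΔC = 122.0 × 19.90 = 2428 mg

2430 mg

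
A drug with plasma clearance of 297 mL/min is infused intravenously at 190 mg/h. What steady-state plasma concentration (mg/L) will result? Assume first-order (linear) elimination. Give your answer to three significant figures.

10.7 mg/L

CL = 297 mL/min = 297 × 0.06 = 17.82 L/h
Css = rate / CL = 190 / 17.82 = 10.66 mg/L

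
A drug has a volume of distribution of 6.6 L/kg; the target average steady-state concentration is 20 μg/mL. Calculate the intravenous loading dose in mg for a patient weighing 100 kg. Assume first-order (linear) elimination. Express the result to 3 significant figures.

13200 mg

Total Vd = 6.6 × 100 = 660.0 L
LD = Vd × C = 660.0 × 20.00 = 13200 mg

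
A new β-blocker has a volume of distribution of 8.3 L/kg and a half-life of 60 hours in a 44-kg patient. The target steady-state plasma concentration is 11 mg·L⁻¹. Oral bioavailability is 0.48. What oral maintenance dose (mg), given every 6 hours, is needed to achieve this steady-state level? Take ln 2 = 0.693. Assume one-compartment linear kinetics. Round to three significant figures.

Total Vd = 8.3 × 44 = 365.2 L
k = 0.693/60 = 0.01155 h⁻¹, so CL = k·Vd = 0.01155 × 365.2 = 4.218 L/h
D = CL × Css × τ / F = 4.218 × 11 × 6 / 0.48 = 580.0 mg

580 mg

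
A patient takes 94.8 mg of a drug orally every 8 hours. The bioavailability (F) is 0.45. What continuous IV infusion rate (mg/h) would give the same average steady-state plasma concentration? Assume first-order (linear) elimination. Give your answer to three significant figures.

Equivalent systemic input: infusion rate = F·D/τ.
Rate = 0.45 × 94.8 / 8 = 5.333 mg/h

5.33 mg/h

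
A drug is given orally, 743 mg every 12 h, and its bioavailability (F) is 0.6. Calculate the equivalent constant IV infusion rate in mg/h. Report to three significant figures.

Equivalent systemic input: infusion rate = F·D/τ.
Rate = 0.6 × 743 / 12 = 37.15 mg/h

37.2 mg/h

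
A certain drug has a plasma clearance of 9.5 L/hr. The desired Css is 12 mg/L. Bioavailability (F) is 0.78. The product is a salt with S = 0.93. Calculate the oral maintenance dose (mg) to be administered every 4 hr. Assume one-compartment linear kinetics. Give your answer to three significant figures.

629 mg

At steady state, dose per interval replaces the amount cleared in that interval: F·S·D/τ = CL·Css.
D = CL × Css × τ / F / S = 9.500 × 12 × 4 / 0.78 / 0.93 = 628.6 mg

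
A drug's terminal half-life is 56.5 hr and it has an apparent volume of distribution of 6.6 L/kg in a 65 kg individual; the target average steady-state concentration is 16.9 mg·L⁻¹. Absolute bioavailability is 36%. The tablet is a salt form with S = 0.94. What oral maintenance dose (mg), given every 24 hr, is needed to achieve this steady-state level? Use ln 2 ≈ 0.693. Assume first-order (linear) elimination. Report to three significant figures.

Vd = 6.6 L/kg × 65 kg = 429.0 L
CL = ln 2 · Vd / t½ = 0.693 × 429.0 / 56.5 = 5.262 L/h
D = CL × Css × τ / F / S = 5.262 × 16.9 × 24 / 0.36 / 0.94 = 6307 mg

6310 mg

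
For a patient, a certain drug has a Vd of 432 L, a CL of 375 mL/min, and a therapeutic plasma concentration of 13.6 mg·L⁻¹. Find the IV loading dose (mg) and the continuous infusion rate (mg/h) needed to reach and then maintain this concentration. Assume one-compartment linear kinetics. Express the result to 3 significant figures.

LD = Vd · C_target = 432.0 × 13.6 = 5875 mg
CL = 375 mL/min × 60/1000 = 22.50 L/h
Infusion rate = 22.50 L/h × 13.6 mg/L = 306.0 mg/h

(a) 5880 mg; (b) 306 mg/h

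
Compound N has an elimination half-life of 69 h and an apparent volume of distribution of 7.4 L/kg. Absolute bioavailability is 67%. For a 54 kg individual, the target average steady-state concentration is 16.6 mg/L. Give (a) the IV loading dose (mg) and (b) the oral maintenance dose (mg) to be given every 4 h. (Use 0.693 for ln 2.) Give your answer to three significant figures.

(a) 6630 mg; (b) 398 mg

Vd = 7.4 L/kg × 54 kg = 399.6 L
LD = Vd × C = 399.6 × 16.6 = 6633 mg
CL = 0.693 × Vd / t½ = 0.693 × 399.6 / 69 = 4.013 L/h
D = CL × Css × τ / F = 4.013 × 16.6 × 4 / 0.67 = 397.7 mg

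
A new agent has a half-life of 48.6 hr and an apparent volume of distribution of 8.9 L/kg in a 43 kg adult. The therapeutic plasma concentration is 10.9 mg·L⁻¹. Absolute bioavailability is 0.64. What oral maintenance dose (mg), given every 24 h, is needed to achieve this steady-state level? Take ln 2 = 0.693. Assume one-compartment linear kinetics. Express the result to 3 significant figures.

2230 mg

Vd(total) = 43 kg × 8.9 L/kg = 382.7 L
CL = 0.693 × Vd / t½ = 0.693 × 382.7 / 48.6 = 5.457 L/h
D = CL × Css × τ / F = 5.457 × 10.9 × 24 / 0.64 = 2231 mg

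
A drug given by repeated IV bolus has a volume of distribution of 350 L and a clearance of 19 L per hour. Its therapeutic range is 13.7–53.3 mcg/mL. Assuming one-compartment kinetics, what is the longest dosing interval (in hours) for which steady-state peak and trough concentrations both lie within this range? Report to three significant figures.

25.0 h

k = CL / Vd = 19.00 / 350.0 = 0.05429 h⁻¹
Between IV bolus doses, concentration decays as C = C₀·e^(−kτ), so C_peak/C_trough = e^(kτ).
τ_max = ln(C_peak/C_trough) / k = ln(53.3/13.7) / 0.05429 = 1.359 / 0.05429 = 25.03 h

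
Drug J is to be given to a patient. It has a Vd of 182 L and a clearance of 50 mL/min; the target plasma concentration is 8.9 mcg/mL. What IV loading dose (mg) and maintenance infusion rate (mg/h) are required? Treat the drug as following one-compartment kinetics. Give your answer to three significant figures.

(a) 1620 mg; (b) 26.7 mg/h

Loading dose = Vd × C = 182.0 × 8.9 = 1620 mg
CL = 50 mL/min = 50 × 0.06 = 3.000 L/h
Maintenance infusion rate = CL × Css = 3.000 × 8.9 = 26.70 mg/h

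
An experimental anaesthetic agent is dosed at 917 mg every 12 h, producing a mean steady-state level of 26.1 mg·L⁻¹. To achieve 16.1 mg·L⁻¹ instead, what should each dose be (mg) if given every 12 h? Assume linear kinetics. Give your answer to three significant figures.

566 mg

For first-order elimination, Css ∝ F·D/(CL·τ); F and CL are unchanged, so Css ∝ D/τ.
D₂ = D₁ × (Css,target / Css,current) = 917 × 16.1/26.1 = 565.7 mg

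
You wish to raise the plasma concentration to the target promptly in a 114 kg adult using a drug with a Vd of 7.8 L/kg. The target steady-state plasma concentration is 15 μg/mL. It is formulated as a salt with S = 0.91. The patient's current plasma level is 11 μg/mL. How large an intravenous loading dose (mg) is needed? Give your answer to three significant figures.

Vd = 7.8 L/kg × 114 kg = 889.2 L
Concentration deficit ΔC = 15 − 11 = 4.000 mg/L
LD = Vd × ΔC / S = 889.2 × 4.000 / 0.91 = 3909 mg

3910 mg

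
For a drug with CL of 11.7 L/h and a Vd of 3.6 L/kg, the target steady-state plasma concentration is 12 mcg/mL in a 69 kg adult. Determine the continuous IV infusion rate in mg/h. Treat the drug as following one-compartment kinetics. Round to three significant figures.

140 mg/h

Vd does not affect the maintenance rate; only clearance governs steady-state input.
Infusion rate = CL · Css = 11.70 L/h × 12 mg/L = 140.4 mg/h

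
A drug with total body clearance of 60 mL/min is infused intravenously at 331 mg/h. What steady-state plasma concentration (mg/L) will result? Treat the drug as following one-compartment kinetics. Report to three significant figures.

91.9 mg/L

Convert clearance: 60 mL/min × 60 min/h ÷ 1000 mL/L = 3.600 L/h
Css = rate / CL = 331 / 3.600 = 91.94 mg/L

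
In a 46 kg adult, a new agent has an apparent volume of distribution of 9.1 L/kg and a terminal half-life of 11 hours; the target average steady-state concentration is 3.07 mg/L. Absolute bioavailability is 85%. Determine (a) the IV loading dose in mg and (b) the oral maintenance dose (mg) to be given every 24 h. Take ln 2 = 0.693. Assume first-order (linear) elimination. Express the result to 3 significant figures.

Total Vd = 9.1 × 46 = 418.6 L
LD = Vd × C = 418.6 × 3.07 = 1285 mg
CL = 0.693 × Vd / t½ = 0.693 × 418.6 / 11 = 26.37 L/h
D = CL × Css × τ / F = 26.37 × 3.07 × 24 / 0.85 = 2286 mg

(a) 1290 mg; (b) 2290 mg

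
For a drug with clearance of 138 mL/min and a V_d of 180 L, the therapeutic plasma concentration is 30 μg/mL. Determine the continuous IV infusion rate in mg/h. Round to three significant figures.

248 mg/h

Convert clearance: 138 mL/min × 60 min/h ÷ 1000 mL/L = 8.280 L/h
Maintenance depends on clearance, not Vd — rate in must match rate out.
Rate = CL × Css = 8.280 × 30 = 248.4 mg/h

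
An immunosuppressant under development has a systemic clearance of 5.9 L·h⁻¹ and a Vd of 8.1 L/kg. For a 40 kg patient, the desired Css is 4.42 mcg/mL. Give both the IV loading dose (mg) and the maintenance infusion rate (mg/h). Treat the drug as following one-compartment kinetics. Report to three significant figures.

(a) 1430 mg; (b) 26.1 mg/h

Vd = 8.1 L/kg × 40 kg = 324.0 L
LD = Vd · C_target = 324.0 × 4.42 = 1432 mg
Infusion rate = 5.900 L/h × 4.42 mg/L = 26.08 mg/h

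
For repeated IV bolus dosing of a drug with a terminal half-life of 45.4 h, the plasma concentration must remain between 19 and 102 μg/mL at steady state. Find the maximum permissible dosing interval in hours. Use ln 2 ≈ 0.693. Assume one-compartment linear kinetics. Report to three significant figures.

110 h

k = 0.693 / t½ = 0.693 / 45.4 = 0.01526 h⁻¹
Between IV bolus doses, concentration decays as C = C₀·e^(−kτ), so C_peak/C_trough = e^(kτ).
τ_max = ln(C_peak/C_trough) / k = ln(102/19) / 0.01526 = 1.681 / 0.01526 = 110.2 h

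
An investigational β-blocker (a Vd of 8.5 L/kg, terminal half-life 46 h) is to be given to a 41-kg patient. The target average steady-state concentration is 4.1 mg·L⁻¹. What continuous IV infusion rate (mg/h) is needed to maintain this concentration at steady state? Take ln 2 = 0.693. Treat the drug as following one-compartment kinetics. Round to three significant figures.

Vd(total) = 41 kg × 8.5 L/kg = 348.5 L
k = 0.693/46 = 0.01507 h⁻¹, so CL = k·Vd = 0.01507 × 348.5 = 5.252 L/h
Infusion rate = CL × Css = 5.252 × 4.1 = 21.53 mg/h

21.5 mg/h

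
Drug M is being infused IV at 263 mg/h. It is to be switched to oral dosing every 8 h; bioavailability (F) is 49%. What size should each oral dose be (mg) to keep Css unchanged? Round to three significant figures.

To maintain the same Css, the systemic dosing rate must be unchanged: F·D/τ = infusion rate.
D = rate × τ / F = 263 × 8 / 0.49 = 4294 mg

4290 mg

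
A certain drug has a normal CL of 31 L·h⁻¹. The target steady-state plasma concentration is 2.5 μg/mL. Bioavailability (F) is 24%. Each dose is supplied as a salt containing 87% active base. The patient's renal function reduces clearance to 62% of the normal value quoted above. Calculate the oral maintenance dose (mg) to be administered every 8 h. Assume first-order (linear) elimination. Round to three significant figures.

1840 mg

Patient clearance = 0.62 × 31.00 = 19.22 L/h
D = CL × Css × τ / F / S = 19.22 × 2.5 × 8 / 0.24 / 0.87 = 1841 mg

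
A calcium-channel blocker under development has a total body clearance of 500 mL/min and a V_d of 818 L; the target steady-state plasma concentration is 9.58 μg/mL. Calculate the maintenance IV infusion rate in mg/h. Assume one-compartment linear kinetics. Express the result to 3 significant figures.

CL = 500 mL/min × 60/1000 = 30.00 L/h
Vd does not affect the maintenance rate; only clearance governs steady-state input.
Infusion rate = CL · Css = 30.00 L/h × 9.58 mg/L = 287.4 mg/h

287 mg/h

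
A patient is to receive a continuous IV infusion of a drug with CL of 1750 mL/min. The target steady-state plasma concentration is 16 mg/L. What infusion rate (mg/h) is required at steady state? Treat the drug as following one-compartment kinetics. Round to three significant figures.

1680 mg/h

Convert clearance: 1750 mL/min × 60 min/h ÷ 1000 mL/L = 105.0 L/h
At steady state, infusion rate equals elimination rate: rate in = CL × Css.
R₀ = 105.0 × 16 = 1680 mg/h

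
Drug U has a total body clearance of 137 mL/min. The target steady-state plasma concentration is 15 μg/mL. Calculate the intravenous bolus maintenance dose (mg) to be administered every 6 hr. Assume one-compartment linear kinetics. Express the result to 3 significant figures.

CL = 137 mL/min = 137 × 0.06 = 8.220 L/h
D = CL × Css × τ = 8.220 × 15 × 6 = 739.8 mg

740 mg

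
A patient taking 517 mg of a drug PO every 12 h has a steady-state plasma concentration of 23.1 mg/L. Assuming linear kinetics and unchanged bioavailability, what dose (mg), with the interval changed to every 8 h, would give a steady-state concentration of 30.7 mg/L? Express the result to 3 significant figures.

With linear kinetics, Css is proportional to dose rate (D/τ) at fixed clearance.
D₂ = D₁ × (Css,target / Css,current) × (τ₂/τ₁) = 517 × (30.7/23.1) × (8/12) = 458.1 mg

458 mg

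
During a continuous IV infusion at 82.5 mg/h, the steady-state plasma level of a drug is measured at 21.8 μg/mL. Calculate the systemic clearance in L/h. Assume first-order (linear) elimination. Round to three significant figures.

3.78 L/h

At steady state, infusion rate = CL × Css, so CL = rate / Css.
CL = 82.5 / 21.8 = 3.784 L/h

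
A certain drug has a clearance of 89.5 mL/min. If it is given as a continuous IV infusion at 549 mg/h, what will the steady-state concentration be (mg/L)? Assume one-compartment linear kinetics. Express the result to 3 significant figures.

102 mg/L

CL = 89.5 mL/min × 60/1000 = 5.370 L/h
Css = rate / CL = 549 / 5.370 = 102.2 mg/L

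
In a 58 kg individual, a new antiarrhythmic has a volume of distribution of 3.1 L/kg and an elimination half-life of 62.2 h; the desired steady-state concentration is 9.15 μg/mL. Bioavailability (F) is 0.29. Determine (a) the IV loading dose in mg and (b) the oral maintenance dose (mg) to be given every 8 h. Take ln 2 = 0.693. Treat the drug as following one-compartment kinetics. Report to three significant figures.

Total Vd = 3.1 × 58 = 179.8 L
LD = Vd × C = 179.8 × 9.15 = 1645 mg
CL = 0.693 × Vd / t½ = 0.693 × 179.8 / 62.2 = 2.003 L/h
D = CL × Css × τ / F = 2.003 × 9.15 × 8 / 0.29 = 505.6 mg

(a) 1650 mg; (b) 506 mg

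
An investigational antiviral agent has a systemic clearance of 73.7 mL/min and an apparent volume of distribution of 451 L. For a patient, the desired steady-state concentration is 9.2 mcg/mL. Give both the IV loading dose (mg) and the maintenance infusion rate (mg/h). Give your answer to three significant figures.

Loading dose = Vd × C = 451.0 × 9.2 = 4149 mg
CL = 73.7 mL/min × 60/1000 = 4.422 L/h
Maintenance infusion rate = CL × Css = 4.422 × 9.2 = 40.68 mg/h

(a) 4150 mg; (b) 40.7 mg/h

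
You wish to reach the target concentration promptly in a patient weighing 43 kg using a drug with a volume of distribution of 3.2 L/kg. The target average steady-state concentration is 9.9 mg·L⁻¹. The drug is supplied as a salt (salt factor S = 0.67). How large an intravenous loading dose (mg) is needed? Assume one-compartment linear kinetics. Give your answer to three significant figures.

Total Vd = 3.2 × 43 = 137.6 L
The loading dose fills Vd to the target concentration.
LD = Vd × C / S = 137.6 × 9.900 / 0.67 = 2033 mg

2030 mg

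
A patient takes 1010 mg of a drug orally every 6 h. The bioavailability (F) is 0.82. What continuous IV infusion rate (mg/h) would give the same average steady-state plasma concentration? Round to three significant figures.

138 mg/h

Equivalent systemic input: infusion rate = F·D/τ.
Rate = 0.82 × 1010 / 6 = 138.0 mg/h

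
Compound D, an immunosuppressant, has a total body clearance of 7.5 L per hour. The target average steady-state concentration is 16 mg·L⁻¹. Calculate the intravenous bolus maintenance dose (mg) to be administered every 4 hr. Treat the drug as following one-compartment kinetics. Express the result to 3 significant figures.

At steady state, dose per interval replaces the amount cleared in that interval: D/τ = CL·Css.
D = CL × Css × τ = 7.500 × 16 × 4 = 480.0 mg

480 mg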